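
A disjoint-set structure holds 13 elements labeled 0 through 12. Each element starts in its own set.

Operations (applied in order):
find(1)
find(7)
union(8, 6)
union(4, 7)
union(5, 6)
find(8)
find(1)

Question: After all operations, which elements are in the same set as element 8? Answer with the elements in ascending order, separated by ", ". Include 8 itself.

Step 1: find(1) -> no change; set of 1 is {1}
Step 2: find(7) -> no change; set of 7 is {7}
Step 3: union(8, 6) -> merged; set of 8 now {6, 8}
Step 4: union(4, 7) -> merged; set of 4 now {4, 7}
Step 5: union(5, 6) -> merged; set of 5 now {5, 6, 8}
Step 6: find(8) -> no change; set of 8 is {5, 6, 8}
Step 7: find(1) -> no change; set of 1 is {1}
Component of 8: {5, 6, 8}

Answer: 5, 6, 8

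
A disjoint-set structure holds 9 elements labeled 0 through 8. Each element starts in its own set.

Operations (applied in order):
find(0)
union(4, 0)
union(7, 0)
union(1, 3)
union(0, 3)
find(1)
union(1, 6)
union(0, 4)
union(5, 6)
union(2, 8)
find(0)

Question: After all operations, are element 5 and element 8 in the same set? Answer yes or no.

Step 1: find(0) -> no change; set of 0 is {0}
Step 2: union(4, 0) -> merged; set of 4 now {0, 4}
Step 3: union(7, 0) -> merged; set of 7 now {0, 4, 7}
Step 4: union(1, 3) -> merged; set of 1 now {1, 3}
Step 5: union(0, 3) -> merged; set of 0 now {0, 1, 3, 4, 7}
Step 6: find(1) -> no change; set of 1 is {0, 1, 3, 4, 7}
Step 7: union(1, 6) -> merged; set of 1 now {0, 1, 3, 4, 6, 7}
Step 8: union(0, 4) -> already same set; set of 0 now {0, 1, 3, 4, 6, 7}
Step 9: union(5, 6) -> merged; set of 5 now {0, 1, 3, 4, 5, 6, 7}
Step 10: union(2, 8) -> merged; set of 2 now {2, 8}
Step 11: find(0) -> no change; set of 0 is {0, 1, 3, 4, 5, 6, 7}
Set of 5: {0, 1, 3, 4, 5, 6, 7}; 8 is not a member.

Answer: no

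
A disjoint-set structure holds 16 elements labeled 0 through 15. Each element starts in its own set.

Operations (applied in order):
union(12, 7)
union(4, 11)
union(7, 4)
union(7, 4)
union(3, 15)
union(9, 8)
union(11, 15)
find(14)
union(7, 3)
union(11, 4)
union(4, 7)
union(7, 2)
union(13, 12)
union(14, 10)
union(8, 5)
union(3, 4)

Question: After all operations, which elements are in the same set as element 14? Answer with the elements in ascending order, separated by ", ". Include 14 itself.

Step 1: union(12, 7) -> merged; set of 12 now {7, 12}
Step 2: union(4, 11) -> merged; set of 4 now {4, 11}
Step 3: union(7, 4) -> merged; set of 7 now {4, 7, 11, 12}
Step 4: union(7, 4) -> already same set; set of 7 now {4, 7, 11, 12}
Step 5: union(3, 15) -> merged; set of 3 now {3, 15}
Step 6: union(9, 8) -> merged; set of 9 now {8, 9}
Step 7: union(11, 15) -> merged; set of 11 now {3, 4, 7, 11, 12, 15}
Step 8: find(14) -> no change; set of 14 is {14}
Step 9: union(7, 3) -> already same set; set of 7 now {3, 4, 7, 11, 12, 15}
Step 10: union(11, 4) -> already same set; set of 11 now {3, 4, 7, 11, 12, 15}
Step 11: union(4, 7) -> already same set; set of 4 now {3, 4, 7, 11, 12, 15}
Step 12: union(7, 2) -> merged; set of 7 now {2, 3, 4, 7, 11, 12, 15}
Step 13: union(13, 12) -> merged; set of 13 now {2, 3, 4, 7, 11, 12, 13, 15}
Step 14: union(14, 10) -> merged; set of 14 now {10, 14}
Step 15: union(8, 5) -> merged; set of 8 now {5, 8, 9}
Step 16: union(3, 4) -> already same set; set of 3 now {2, 3, 4, 7, 11, 12, 13, 15}
Component of 14: {10, 14}

Answer: 10, 14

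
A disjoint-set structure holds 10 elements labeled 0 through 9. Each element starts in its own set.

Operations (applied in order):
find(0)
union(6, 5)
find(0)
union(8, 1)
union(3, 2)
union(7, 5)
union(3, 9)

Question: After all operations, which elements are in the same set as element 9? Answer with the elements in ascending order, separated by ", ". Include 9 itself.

Step 1: find(0) -> no change; set of 0 is {0}
Step 2: union(6, 5) -> merged; set of 6 now {5, 6}
Step 3: find(0) -> no change; set of 0 is {0}
Step 4: union(8, 1) -> merged; set of 8 now {1, 8}
Step 5: union(3, 2) -> merged; set of 3 now {2, 3}
Step 6: union(7, 5) -> merged; set of 7 now {5, 6, 7}
Step 7: union(3, 9) -> merged; set of 3 now {2, 3, 9}
Component of 9: {2, 3, 9}

Answer: 2, 3, 9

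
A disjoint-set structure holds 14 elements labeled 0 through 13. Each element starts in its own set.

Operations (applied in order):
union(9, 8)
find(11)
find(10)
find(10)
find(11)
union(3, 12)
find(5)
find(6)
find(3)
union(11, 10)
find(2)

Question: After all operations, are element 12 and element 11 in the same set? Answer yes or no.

Answer: no

Derivation:
Step 1: union(9, 8) -> merged; set of 9 now {8, 9}
Step 2: find(11) -> no change; set of 11 is {11}
Step 3: find(10) -> no change; set of 10 is {10}
Step 4: find(10) -> no change; set of 10 is {10}
Step 5: find(11) -> no change; set of 11 is {11}
Step 6: union(3, 12) -> merged; set of 3 now {3, 12}
Step 7: find(5) -> no change; set of 5 is {5}
Step 8: find(6) -> no change; set of 6 is {6}
Step 9: find(3) -> no change; set of 3 is {3, 12}
Step 10: union(11, 10) -> merged; set of 11 now {10, 11}
Step 11: find(2) -> no change; set of 2 is {2}
Set of 12: {3, 12}; 11 is not a member.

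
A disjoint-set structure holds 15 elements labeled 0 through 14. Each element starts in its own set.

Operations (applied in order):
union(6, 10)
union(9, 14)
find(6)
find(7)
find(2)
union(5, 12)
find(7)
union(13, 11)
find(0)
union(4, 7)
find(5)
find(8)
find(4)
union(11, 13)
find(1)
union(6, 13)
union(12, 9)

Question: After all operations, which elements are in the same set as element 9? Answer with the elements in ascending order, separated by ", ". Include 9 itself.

Answer: 5, 9, 12, 14

Derivation:
Step 1: union(6, 10) -> merged; set of 6 now {6, 10}
Step 2: union(9, 14) -> merged; set of 9 now {9, 14}
Step 3: find(6) -> no change; set of 6 is {6, 10}
Step 4: find(7) -> no change; set of 7 is {7}
Step 5: find(2) -> no change; set of 2 is {2}
Step 6: union(5, 12) -> merged; set of 5 now {5, 12}
Step 7: find(7) -> no change; set of 7 is {7}
Step 8: union(13, 11) -> merged; set of 13 now {11, 13}
Step 9: find(0) -> no change; set of 0 is {0}
Step 10: union(4, 7) -> merged; set of 4 now {4, 7}
Step 11: find(5) -> no change; set of 5 is {5, 12}
Step 12: find(8) -> no change; set of 8 is {8}
Step 13: find(4) -> no change; set of 4 is {4, 7}
Step 14: union(11, 13) -> already same set; set of 11 now {11, 13}
Step 15: find(1) -> no change; set of 1 is {1}
Step 16: union(6, 13) -> merged; set of 6 now {6, 10, 11, 13}
Step 17: union(12, 9) -> merged; set of 12 now {5, 9, 12, 14}
Component of 9: {5, 9, 12, 14}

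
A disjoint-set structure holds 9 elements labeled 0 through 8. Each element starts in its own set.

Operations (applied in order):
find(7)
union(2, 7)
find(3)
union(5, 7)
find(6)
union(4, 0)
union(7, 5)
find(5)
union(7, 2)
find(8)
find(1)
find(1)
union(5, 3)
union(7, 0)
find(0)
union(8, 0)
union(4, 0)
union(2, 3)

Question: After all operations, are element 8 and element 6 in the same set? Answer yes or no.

Step 1: find(7) -> no change; set of 7 is {7}
Step 2: union(2, 7) -> merged; set of 2 now {2, 7}
Step 3: find(3) -> no change; set of 3 is {3}
Step 4: union(5, 7) -> merged; set of 5 now {2, 5, 7}
Step 5: find(6) -> no change; set of 6 is {6}
Step 6: union(4, 0) -> merged; set of 4 now {0, 4}
Step 7: union(7, 5) -> already same set; set of 7 now {2, 5, 7}
Step 8: find(5) -> no change; set of 5 is {2, 5, 7}
Step 9: union(7, 2) -> already same set; set of 7 now {2, 5, 7}
Step 10: find(8) -> no change; set of 8 is {8}
Step 11: find(1) -> no change; set of 1 is {1}
Step 12: find(1) -> no change; set of 1 is {1}
Step 13: union(5, 3) -> merged; set of 5 now {2, 3, 5, 7}
Step 14: union(7, 0) -> merged; set of 7 now {0, 2, 3, 4, 5, 7}
Step 15: find(0) -> no change; set of 0 is {0, 2, 3, 4, 5, 7}
Step 16: union(8, 0) -> merged; set of 8 now {0, 2, 3, 4, 5, 7, 8}
Step 17: union(4, 0) -> already same set; set of 4 now {0, 2, 3, 4, 5, 7, 8}
Step 18: union(2, 3) -> already same set; set of 2 now {0, 2, 3, 4, 5, 7, 8}
Set of 8: {0, 2, 3, 4, 5, 7, 8}; 6 is not a member.

Answer: no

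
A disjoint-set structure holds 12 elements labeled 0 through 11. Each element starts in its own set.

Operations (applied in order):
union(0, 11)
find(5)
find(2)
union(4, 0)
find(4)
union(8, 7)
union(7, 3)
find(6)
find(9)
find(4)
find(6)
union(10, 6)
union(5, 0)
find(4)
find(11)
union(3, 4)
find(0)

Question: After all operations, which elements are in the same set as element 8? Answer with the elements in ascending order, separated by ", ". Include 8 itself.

Answer: 0, 3, 4, 5, 7, 8, 11

Derivation:
Step 1: union(0, 11) -> merged; set of 0 now {0, 11}
Step 2: find(5) -> no change; set of 5 is {5}
Step 3: find(2) -> no change; set of 2 is {2}
Step 4: union(4, 0) -> merged; set of 4 now {0, 4, 11}
Step 5: find(4) -> no change; set of 4 is {0, 4, 11}
Step 6: union(8, 7) -> merged; set of 8 now {7, 8}
Step 7: union(7, 3) -> merged; set of 7 now {3, 7, 8}
Step 8: find(6) -> no change; set of 6 is {6}
Step 9: find(9) -> no change; set of 9 is {9}
Step 10: find(4) -> no change; set of 4 is {0, 4, 11}
Step 11: find(6) -> no change; set of 6 is {6}
Step 12: union(10, 6) -> merged; set of 10 now {6, 10}
Step 13: union(5, 0) -> merged; set of 5 now {0, 4, 5, 11}
Step 14: find(4) -> no change; set of 4 is {0, 4, 5, 11}
Step 15: find(11) -> no change; set of 11 is {0, 4, 5, 11}
Step 16: union(3, 4) -> merged; set of 3 now {0, 3, 4, 5, 7, 8, 11}
Step 17: find(0) -> no change; set of 0 is {0, 3, 4, 5, 7, 8, 11}
Component of 8: {0, 3, 4, 5, 7, 8, 11}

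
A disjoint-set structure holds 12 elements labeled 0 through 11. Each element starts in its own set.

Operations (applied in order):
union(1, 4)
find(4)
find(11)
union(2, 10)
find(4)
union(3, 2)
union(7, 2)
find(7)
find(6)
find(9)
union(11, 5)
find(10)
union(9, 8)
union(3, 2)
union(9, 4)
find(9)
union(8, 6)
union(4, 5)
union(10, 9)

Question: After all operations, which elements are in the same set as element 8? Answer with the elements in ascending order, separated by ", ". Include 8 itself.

Answer: 1, 2, 3, 4, 5, 6, 7, 8, 9, 10, 11

Derivation:
Step 1: union(1, 4) -> merged; set of 1 now {1, 4}
Step 2: find(4) -> no change; set of 4 is {1, 4}
Step 3: find(11) -> no change; set of 11 is {11}
Step 4: union(2, 10) -> merged; set of 2 now {2, 10}
Step 5: find(4) -> no change; set of 4 is {1, 4}
Step 6: union(3, 2) -> merged; set of 3 now {2, 3, 10}
Step 7: union(7, 2) -> merged; set of 7 now {2, 3, 7, 10}
Step 8: find(7) -> no change; set of 7 is {2, 3, 7, 10}
Step 9: find(6) -> no change; set of 6 is {6}
Step 10: find(9) -> no change; set of 9 is {9}
Step 11: union(11, 5) -> merged; set of 11 now {5, 11}
Step 12: find(10) -> no change; set of 10 is {2, 3, 7, 10}
Step 13: union(9, 8) -> merged; set of 9 now {8, 9}
Step 14: union(3, 2) -> already same set; set of 3 now {2, 3, 7, 10}
Step 15: union(9, 4) -> merged; set of 9 now {1, 4, 8, 9}
Step 16: find(9) -> no change; set of 9 is {1, 4, 8, 9}
Step 17: union(8, 6) -> merged; set of 8 now {1, 4, 6, 8, 9}
Step 18: union(4, 5) -> merged; set of 4 now {1, 4, 5, 6, 8, 9, 11}
Step 19: union(10, 9) -> merged; set of 10 now {1, 2, 3, 4, 5, 6, 7, 8, 9, 10, 11}
Component of 8: {1, 2, 3, 4, 5, 6, 7, 8, 9, 10, 11}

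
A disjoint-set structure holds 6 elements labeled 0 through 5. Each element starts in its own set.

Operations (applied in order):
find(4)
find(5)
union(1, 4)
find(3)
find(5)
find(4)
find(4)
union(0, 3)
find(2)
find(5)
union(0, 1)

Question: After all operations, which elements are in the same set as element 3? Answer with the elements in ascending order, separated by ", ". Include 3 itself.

Step 1: find(4) -> no change; set of 4 is {4}
Step 2: find(5) -> no change; set of 5 is {5}
Step 3: union(1, 4) -> merged; set of 1 now {1, 4}
Step 4: find(3) -> no change; set of 3 is {3}
Step 5: find(5) -> no change; set of 5 is {5}
Step 6: find(4) -> no change; set of 4 is {1, 4}
Step 7: find(4) -> no change; set of 4 is {1, 4}
Step 8: union(0, 3) -> merged; set of 0 now {0, 3}
Step 9: find(2) -> no change; set of 2 is {2}
Step 10: find(5) -> no change; set of 5 is {5}
Step 11: union(0, 1) -> merged; set of 0 now {0, 1, 3, 4}
Component of 3: {0, 1, 3, 4}

Answer: 0, 1, 3, 4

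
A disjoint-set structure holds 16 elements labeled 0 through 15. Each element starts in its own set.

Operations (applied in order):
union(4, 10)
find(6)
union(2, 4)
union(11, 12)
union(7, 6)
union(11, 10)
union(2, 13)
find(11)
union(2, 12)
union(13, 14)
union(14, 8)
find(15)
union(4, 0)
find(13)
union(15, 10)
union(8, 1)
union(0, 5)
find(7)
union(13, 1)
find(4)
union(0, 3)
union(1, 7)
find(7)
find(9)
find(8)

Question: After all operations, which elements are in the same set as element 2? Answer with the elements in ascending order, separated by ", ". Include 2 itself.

Answer: 0, 1, 2, 3, 4, 5, 6, 7, 8, 10, 11, 12, 13, 14, 15

Derivation:
Step 1: union(4, 10) -> merged; set of 4 now {4, 10}
Step 2: find(6) -> no change; set of 6 is {6}
Step 3: union(2, 4) -> merged; set of 2 now {2, 4, 10}
Step 4: union(11, 12) -> merged; set of 11 now {11, 12}
Step 5: union(7, 6) -> merged; set of 7 now {6, 7}
Step 6: union(11, 10) -> merged; set of 11 now {2, 4, 10, 11, 12}
Step 7: union(2, 13) -> merged; set of 2 now {2, 4, 10, 11, 12, 13}
Step 8: find(11) -> no change; set of 11 is {2, 4, 10, 11, 12, 13}
Step 9: union(2, 12) -> already same set; set of 2 now {2, 4, 10, 11, 12, 13}
Step 10: union(13, 14) -> merged; set of 13 now {2, 4, 10, 11, 12, 13, 14}
Step 11: union(14, 8) -> merged; set of 14 now {2, 4, 8, 10, 11, 12, 13, 14}
Step 12: find(15) -> no change; set of 15 is {15}
Step 13: union(4, 0) -> merged; set of 4 now {0, 2, 4, 8, 10, 11, 12, 13, 14}
Step 14: find(13) -> no change; set of 13 is {0, 2, 4, 8, 10, 11, 12, 13, 14}
Step 15: union(15, 10) -> merged; set of 15 now {0, 2, 4, 8, 10, 11, 12, 13, 14, 15}
Step 16: union(8, 1) -> merged; set of 8 now {0, 1, 2, 4, 8, 10, 11, 12, 13, 14, 15}
Step 17: union(0, 5) -> merged; set of 0 now {0, 1, 2, 4, 5, 8, 10, 11, 12, 13, 14, 15}
Step 18: find(7) -> no change; set of 7 is {6, 7}
Step 19: union(13, 1) -> already same set; set of 13 now {0, 1, 2, 4, 5, 8, 10, 11, 12, 13, 14, 15}
Step 20: find(4) -> no change; set of 4 is {0, 1, 2, 4, 5, 8, 10, 11, 12, 13, 14, 15}
Step 21: union(0, 3) -> merged; set of 0 now {0, 1, 2, 3, 4, 5, 8, 10, 11, 12, 13, 14, 15}
Step 22: union(1, 7) -> merged; set of 1 now {0, 1, 2, 3, 4, 5, 6, 7, 8, 10, 11, 12, 13, 14, 15}
Step 23: find(7) -> no change; set of 7 is {0, 1, 2, 3, 4, 5, 6, 7, 8, 10, 11, 12, 13, 14, 15}
Step 24: find(9) -> no change; set of 9 is {9}
Step 25: find(8) -> no change; set of 8 is {0, 1, 2, 3, 4, 5, 6, 7, 8, 10, 11, 12, 13, 14, 15}
Component of 2: {0, 1, 2, 3, 4, 5, 6, 7, 8, 10, 11, 12, 13, 14, 15}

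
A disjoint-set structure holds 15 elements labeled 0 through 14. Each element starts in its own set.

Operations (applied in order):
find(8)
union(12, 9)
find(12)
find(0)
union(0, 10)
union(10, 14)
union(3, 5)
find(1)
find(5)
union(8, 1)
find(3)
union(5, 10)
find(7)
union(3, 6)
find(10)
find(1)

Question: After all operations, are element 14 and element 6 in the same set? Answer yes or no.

Answer: yes

Derivation:
Step 1: find(8) -> no change; set of 8 is {8}
Step 2: union(12, 9) -> merged; set of 12 now {9, 12}
Step 3: find(12) -> no change; set of 12 is {9, 12}
Step 4: find(0) -> no change; set of 0 is {0}
Step 5: union(0, 10) -> merged; set of 0 now {0, 10}
Step 6: union(10, 14) -> merged; set of 10 now {0, 10, 14}
Step 7: union(3, 5) -> merged; set of 3 now {3, 5}
Step 8: find(1) -> no change; set of 1 is {1}
Step 9: find(5) -> no change; set of 5 is {3, 5}
Step 10: union(8, 1) -> merged; set of 8 now {1, 8}
Step 11: find(3) -> no change; set of 3 is {3, 5}
Step 12: union(5, 10) -> merged; set of 5 now {0, 3, 5, 10, 14}
Step 13: find(7) -> no change; set of 7 is {7}
Step 14: union(3, 6) -> merged; set of 3 now {0, 3, 5, 6, 10, 14}
Step 15: find(10) -> no change; set of 10 is {0, 3, 5, 6, 10, 14}
Step 16: find(1) -> no change; set of 1 is {1, 8}
Set of 14: {0, 3, 5, 6, 10, 14}; 6 is a member.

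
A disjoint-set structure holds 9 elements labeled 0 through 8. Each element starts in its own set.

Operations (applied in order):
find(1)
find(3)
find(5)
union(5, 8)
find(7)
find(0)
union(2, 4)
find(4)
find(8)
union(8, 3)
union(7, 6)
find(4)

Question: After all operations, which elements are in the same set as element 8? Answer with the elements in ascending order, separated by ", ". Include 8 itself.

Answer: 3, 5, 8

Derivation:
Step 1: find(1) -> no change; set of 1 is {1}
Step 2: find(3) -> no change; set of 3 is {3}
Step 3: find(5) -> no change; set of 5 is {5}
Step 4: union(5, 8) -> merged; set of 5 now {5, 8}
Step 5: find(7) -> no change; set of 7 is {7}
Step 6: find(0) -> no change; set of 0 is {0}
Step 7: union(2, 4) -> merged; set of 2 now {2, 4}
Step 8: find(4) -> no change; set of 4 is {2, 4}
Step 9: find(8) -> no change; set of 8 is {5, 8}
Step 10: union(8, 3) -> merged; set of 8 now {3, 5, 8}
Step 11: union(7, 6) -> merged; set of 7 now {6, 7}
Step 12: find(4) -> no change; set of 4 is {2, 4}
Component of 8: {3, 5, 8}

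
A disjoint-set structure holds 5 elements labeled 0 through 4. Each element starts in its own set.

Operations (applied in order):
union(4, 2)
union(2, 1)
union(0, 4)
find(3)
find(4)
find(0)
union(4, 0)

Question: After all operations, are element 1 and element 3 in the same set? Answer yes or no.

Answer: no

Derivation:
Step 1: union(4, 2) -> merged; set of 4 now {2, 4}
Step 2: union(2, 1) -> merged; set of 2 now {1, 2, 4}
Step 3: union(0, 4) -> merged; set of 0 now {0, 1, 2, 4}
Step 4: find(3) -> no change; set of 3 is {3}
Step 5: find(4) -> no change; set of 4 is {0, 1, 2, 4}
Step 6: find(0) -> no change; set of 0 is {0, 1, 2, 4}
Step 7: union(4, 0) -> already same set; set of 4 now {0, 1, 2, 4}
Set of 1: {0, 1, 2, 4}; 3 is not a member.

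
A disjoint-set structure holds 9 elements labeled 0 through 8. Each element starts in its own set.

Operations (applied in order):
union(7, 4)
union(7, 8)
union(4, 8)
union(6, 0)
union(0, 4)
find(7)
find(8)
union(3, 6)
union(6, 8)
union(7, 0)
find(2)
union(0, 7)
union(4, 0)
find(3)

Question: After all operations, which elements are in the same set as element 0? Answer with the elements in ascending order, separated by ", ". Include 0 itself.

Step 1: union(7, 4) -> merged; set of 7 now {4, 7}
Step 2: union(7, 8) -> merged; set of 7 now {4, 7, 8}
Step 3: union(4, 8) -> already same set; set of 4 now {4, 7, 8}
Step 4: union(6, 0) -> merged; set of 6 now {0, 6}
Step 5: union(0, 4) -> merged; set of 0 now {0, 4, 6, 7, 8}
Step 6: find(7) -> no change; set of 7 is {0, 4, 6, 7, 8}
Step 7: find(8) -> no change; set of 8 is {0, 4, 6, 7, 8}
Step 8: union(3, 6) -> merged; set of 3 now {0, 3, 4, 6, 7, 8}
Step 9: union(6, 8) -> already same set; set of 6 now {0, 3, 4, 6, 7, 8}
Step 10: union(7, 0) -> already same set; set of 7 now {0, 3, 4, 6, 7, 8}
Step 11: find(2) -> no change; set of 2 is {2}
Step 12: union(0, 7) -> already same set; set of 0 now {0, 3, 4, 6, 7, 8}
Step 13: union(4, 0) -> already same set; set of 4 now {0, 3, 4, 6, 7, 8}
Step 14: find(3) -> no change; set of 3 is {0, 3, 4, 6, 7, 8}
Component of 0: {0, 3, 4, 6, 7, 8}

Answer: 0, 3, 4, 6, 7, 8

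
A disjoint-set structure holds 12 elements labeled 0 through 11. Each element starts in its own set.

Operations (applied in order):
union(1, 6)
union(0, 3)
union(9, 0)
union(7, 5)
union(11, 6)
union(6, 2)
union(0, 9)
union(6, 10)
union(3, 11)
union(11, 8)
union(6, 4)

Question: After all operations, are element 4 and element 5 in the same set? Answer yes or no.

Answer: no

Derivation:
Step 1: union(1, 6) -> merged; set of 1 now {1, 6}
Step 2: union(0, 3) -> merged; set of 0 now {0, 3}
Step 3: union(9, 0) -> merged; set of 9 now {0, 3, 9}
Step 4: union(7, 5) -> merged; set of 7 now {5, 7}
Step 5: union(11, 6) -> merged; set of 11 now {1, 6, 11}
Step 6: union(6, 2) -> merged; set of 6 now {1, 2, 6, 11}
Step 7: union(0, 9) -> already same set; set of 0 now {0, 3, 9}
Step 8: union(6, 10) -> merged; set of 6 now {1, 2, 6, 10, 11}
Step 9: union(3, 11) -> merged; set of 3 now {0, 1, 2, 3, 6, 9, 10, 11}
Step 10: union(11, 8) -> merged; set of 11 now {0, 1, 2, 3, 6, 8, 9, 10, 11}
Step 11: union(6, 4) -> merged; set of 6 now {0, 1, 2, 3, 4, 6, 8, 9, 10, 11}
Set of 4: {0, 1, 2, 3, 4, 6, 8, 9, 10, 11}; 5 is not a member.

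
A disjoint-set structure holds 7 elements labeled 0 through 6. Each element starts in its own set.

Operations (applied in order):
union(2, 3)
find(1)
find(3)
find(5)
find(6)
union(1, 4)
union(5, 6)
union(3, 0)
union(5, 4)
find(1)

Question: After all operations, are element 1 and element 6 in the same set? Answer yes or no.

Step 1: union(2, 3) -> merged; set of 2 now {2, 3}
Step 2: find(1) -> no change; set of 1 is {1}
Step 3: find(3) -> no change; set of 3 is {2, 3}
Step 4: find(5) -> no change; set of 5 is {5}
Step 5: find(6) -> no change; set of 6 is {6}
Step 6: union(1, 4) -> merged; set of 1 now {1, 4}
Step 7: union(5, 6) -> merged; set of 5 now {5, 6}
Step 8: union(3, 0) -> merged; set of 3 now {0, 2, 3}
Step 9: union(5, 4) -> merged; set of 5 now {1, 4, 5, 6}
Step 10: find(1) -> no change; set of 1 is {1, 4, 5, 6}
Set of 1: {1, 4, 5, 6}; 6 is a member.

Answer: yes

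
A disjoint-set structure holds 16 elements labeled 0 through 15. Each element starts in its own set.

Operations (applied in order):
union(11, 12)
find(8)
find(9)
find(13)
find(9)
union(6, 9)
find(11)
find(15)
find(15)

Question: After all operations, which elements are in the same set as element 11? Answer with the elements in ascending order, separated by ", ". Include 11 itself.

Answer: 11, 12

Derivation:
Step 1: union(11, 12) -> merged; set of 11 now {11, 12}
Step 2: find(8) -> no change; set of 8 is {8}
Step 3: find(9) -> no change; set of 9 is {9}
Step 4: find(13) -> no change; set of 13 is {13}
Step 5: find(9) -> no change; set of 9 is {9}
Step 6: union(6, 9) -> merged; set of 6 now {6, 9}
Step 7: find(11) -> no change; set of 11 is {11, 12}
Step 8: find(15) -> no change; set of 15 is {15}
Step 9: find(15) -> no change; set of 15 is {15}
Component of 11: {11, 12}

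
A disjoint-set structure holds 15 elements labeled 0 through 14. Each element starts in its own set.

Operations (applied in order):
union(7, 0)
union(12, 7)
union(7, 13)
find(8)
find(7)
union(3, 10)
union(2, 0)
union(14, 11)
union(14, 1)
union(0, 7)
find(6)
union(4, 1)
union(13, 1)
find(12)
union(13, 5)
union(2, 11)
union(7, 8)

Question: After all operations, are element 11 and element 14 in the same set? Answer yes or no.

Answer: yes

Derivation:
Step 1: union(7, 0) -> merged; set of 7 now {0, 7}
Step 2: union(12, 7) -> merged; set of 12 now {0, 7, 12}
Step 3: union(7, 13) -> merged; set of 7 now {0, 7, 12, 13}
Step 4: find(8) -> no change; set of 8 is {8}
Step 5: find(7) -> no change; set of 7 is {0, 7, 12, 13}
Step 6: union(3, 10) -> merged; set of 3 now {3, 10}
Step 7: union(2, 0) -> merged; set of 2 now {0, 2, 7, 12, 13}
Step 8: union(14, 11) -> merged; set of 14 now {11, 14}
Step 9: union(14, 1) -> merged; set of 14 now {1, 11, 14}
Step 10: union(0, 7) -> already same set; set of 0 now {0, 2, 7, 12, 13}
Step 11: find(6) -> no change; set of 6 is {6}
Step 12: union(4, 1) -> merged; set of 4 now {1, 4, 11, 14}
Step 13: union(13, 1) -> merged; set of 13 now {0, 1, 2, 4, 7, 11, 12, 13, 14}
Step 14: find(12) -> no change; set of 12 is {0, 1, 2, 4, 7, 11, 12, 13, 14}
Step 15: union(13, 5) -> merged; set of 13 now {0, 1, 2, 4, 5, 7, 11, 12, 13, 14}
Step 16: union(2, 11) -> already same set; set of 2 now {0, 1, 2, 4, 5, 7, 11, 12, 13, 14}
Step 17: union(7, 8) -> merged; set of 7 now {0, 1, 2, 4, 5, 7, 8, 11, 12, 13, 14}
Set of 11: {0, 1, 2, 4, 5, 7, 8, 11, 12, 13, 14}; 14 is a member.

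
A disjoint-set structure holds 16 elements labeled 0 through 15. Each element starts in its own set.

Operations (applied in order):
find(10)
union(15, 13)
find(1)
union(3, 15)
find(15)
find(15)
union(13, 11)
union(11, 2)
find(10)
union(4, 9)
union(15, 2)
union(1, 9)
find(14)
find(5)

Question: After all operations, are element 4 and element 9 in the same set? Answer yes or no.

Step 1: find(10) -> no change; set of 10 is {10}
Step 2: union(15, 13) -> merged; set of 15 now {13, 15}
Step 3: find(1) -> no change; set of 1 is {1}
Step 4: union(3, 15) -> merged; set of 3 now {3, 13, 15}
Step 5: find(15) -> no change; set of 15 is {3, 13, 15}
Step 6: find(15) -> no change; set of 15 is {3, 13, 15}
Step 7: union(13, 11) -> merged; set of 13 now {3, 11, 13, 15}
Step 8: union(11, 2) -> merged; set of 11 now {2, 3, 11, 13, 15}
Step 9: find(10) -> no change; set of 10 is {10}
Step 10: union(4, 9) -> merged; set of 4 now {4, 9}
Step 11: union(15, 2) -> already same set; set of 15 now {2, 3, 11, 13, 15}
Step 12: union(1, 9) -> merged; set of 1 now {1, 4, 9}
Step 13: find(14) -> no change; set of 14 is {14}
Step 14: find(5) -> no change; set of 5 is {5}
Set of 4: {1, 4, 9}; 9 is a member.

Answer: yes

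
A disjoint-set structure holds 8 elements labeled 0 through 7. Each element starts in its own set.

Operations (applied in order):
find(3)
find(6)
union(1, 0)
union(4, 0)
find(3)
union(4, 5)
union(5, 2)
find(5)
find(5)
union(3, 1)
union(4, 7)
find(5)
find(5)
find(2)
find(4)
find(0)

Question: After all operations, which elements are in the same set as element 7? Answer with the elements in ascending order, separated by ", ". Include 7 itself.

Step 1: find(3) -> no change; set of 3 is {3}
Step 2: find(6) -> no change; set of 6 is {6}
Step 3: union(1, 0) -> merged; set of 1 now {0, 1}
Step 4: union(4, 0) -> merged; set of 4 now {0, 1, 4}
Step 5: find(3) -> no change; set of 3 is {3}
Step 6: union(4, 5) -> merged; set of 4 now {0, 1, 4, 5}
Step 7: union(5, 2) -> merged; set of 5 now {0, 1, 2, 4, 5}
Step 8: find(5) -> no change; set of 5 is {0, 1, 2, 4, 5}
Step 9: find(5) -> no change; set of 5 is {0, 1, 2, 4, 5}
Step 10: union(3, 1) -> merged; set of 3 now {0, 1, 2, 3, 4, 5}
Step 11: union(4, 7) -> merged; set of 4 now {0, 1, 2, 3, 4, 5, 7}
Step 12: find(5) -> no change; set of 5 is {0, 1, 2, 3, 4, 5, 7}
Step 13: find(5) -> no change; set of 5 is {0, 1, 2, 3, 4, 5, 7}
Step 14: find(2) -> no change; set of 2 is {0, 1, 2, 3, 4, 5, 7}
Step 15: find(4) -> no change; set of 4 is {0, 1, 2, 3, 4, 5, 7}
Step 16: find(0) -> no change; set of 0 is {0, 1, 2, 3, 4, 5, 7}
Component of 7: {0, 1, 2, 3, 4, 5, 7}

Answer: 0, 1, 2, 3, 4, 5, 7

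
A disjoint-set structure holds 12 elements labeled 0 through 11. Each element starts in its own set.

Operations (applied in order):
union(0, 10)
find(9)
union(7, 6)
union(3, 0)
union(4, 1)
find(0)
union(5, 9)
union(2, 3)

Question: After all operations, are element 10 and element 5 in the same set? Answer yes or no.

Answer: no

Derivation:
Step 1: union(0, 10) -> merged; set of 0 now {0, 10}
Step 2: find(9) -> no change; set of 9 is {9}
Step 3: union(7, 6) -> merged; set of 7 now {6, 7}
Step 4: union(3, 0) -> merged; set of 3 now {0, 3, 10}
Step 5: union(4, 1) -> merged; set of 4 now {1, 4}
Step 6: find(0) -> no change; set of 0 is {0, 3, 10}
Step 7: union(5, 9) -> merged; set of 5 now {5, 9}
Step 8: union(2, 3) -> merged; set of 2 now {0, 2, 3, 10}
Set of 10: {0, 2, 3, 10}; 5 is not a member.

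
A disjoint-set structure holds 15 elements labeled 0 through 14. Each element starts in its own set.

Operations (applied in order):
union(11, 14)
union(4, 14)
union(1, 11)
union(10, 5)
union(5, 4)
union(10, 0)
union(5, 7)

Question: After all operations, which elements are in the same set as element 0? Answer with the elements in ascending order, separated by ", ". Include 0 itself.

Step 1: union(11, 14) -> merged; set of 11 now {11, 14}
Step 2: union(4, 14) -> merged; set of 4 now {4, 11, 14}
Step 3: union(1, 11) -> merged; set of 1 now {1, 4, 11, 14}
Step 4: union(10, 5) -> merged; set of 10 now {5, 10}
Step 5: union(5, 4) -> merged; set of 5 now {1, 4, 5, 10, 11, 14}
Step 6: union(10, 0) -> merged; set of 10 now {0, 1, 4, 5, 10, 11, 14}
Step 7: union(5, 7) -> merged; set of 5 now {0, 1, 4, 5, 7, 10, 11, 14}
Component of 0: {0, 1, 4, 5, 7, 10, 11, 14}

Answer: 0, 1, 4, 5, 7, 10, 11, 14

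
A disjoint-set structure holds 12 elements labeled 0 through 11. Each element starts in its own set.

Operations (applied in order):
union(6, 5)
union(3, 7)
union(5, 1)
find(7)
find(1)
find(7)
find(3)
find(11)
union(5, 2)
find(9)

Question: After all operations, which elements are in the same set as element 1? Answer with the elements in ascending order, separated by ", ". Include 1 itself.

Step 1: union(6, 5) -> merged; set of 6 now {5, 6}
Step 2: union(3, 7) -> merged; set of 3 now {3, 7}
Step 3: union(5, 1) -> merged; set of 5 now {1, 5, 6}
Step 4: find(7) -> no change; set of 7 is {3, 7}
Step 5: find(1) -> no change; set of 1 is {1, 5, 6}
Step 6: find(7) -> no change; set of 7 is {3, 7}
Step 7: find(3) -> no change; set of 3 is {3, 7}
Step 8: find(11) -> no change; set of 11 is {11}
Step 9: union(5, 2) -> merged; set of 5 now {1, 2, 5, 6}
Step 10: find(9) -> no change; set of 9 is {9}
Component of 1: {1, 2, 5, 6}

Answer: 1, 2, 5, 6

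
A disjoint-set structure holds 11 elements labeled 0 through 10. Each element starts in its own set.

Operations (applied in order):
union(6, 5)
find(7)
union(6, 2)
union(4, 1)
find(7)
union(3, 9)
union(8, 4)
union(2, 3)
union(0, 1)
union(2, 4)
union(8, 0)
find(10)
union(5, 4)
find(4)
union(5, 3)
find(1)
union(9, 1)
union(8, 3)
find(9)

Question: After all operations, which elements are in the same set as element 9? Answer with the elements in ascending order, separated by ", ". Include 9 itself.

Step 1: union(6, 5) -> merged; set of 6 now {5, 6}
Step 2: find(7) -> no change; set of 7 is {7}
Step 3: union(6, 2) -> merged; set of 6 now {2, 5, 6}
Step 4: union(4, 1) -> merged; set of 4 now {1, 4}
Step 5: find(7) -> no change; set of 7 is {7}
Step 6: union(3, 9) -> merged; set of 3 now {3, 9}
Step 7: union(8, 4) -> merged; set of 8 now {1, 4, 8}
Step 8: union(2, 3) -> merged; set of 2 now {2, 3, 5, 6, 9}
Step 9: union(0, 1) -> merged; set of 0 now {0, 1, 4, 8}
Step 10: union(2, 4) -> merged; set of 2 now {0, 1, 2, 3, 4, 5, 6, 8, 9}
Step 11: union(8, 0) -> already same set; set of 8 now {0, 1, 2, 3, 4, 5, 6, 8, 9}
Step 12: find(10) -> no change; set of 10 is {10}
Step 13: union(5, 4) -> already same set; set of 5 now {0, 1, 2, 3, 4, 5, 6, 8, 9}
Step 14: find(4) -> no change; set of 4 is {0, 1, 2, 3, 4, 5, 6, 8, 9}
Step 15: union(5, 3) -> already same set; set of 5 now {0, 1, 2, 3, 4, 5, 6, 8, 9}
Step 16: find(1) -> no change; set of 1 is {0, 1, 2, 3, 4, 5, 6, 8, 9}
Step 17: union(9, 1) -> already same set; set of 9 now {0, 1, 2, 3, 4, 5, 6, 8, 9}
Step 18: union(8, 3) -> already same set; set of 8 now {0, 1, 2, 3, 4, 5, 6, 8, 9}
Step 19: find(9) -> no change; set of 9 is {0, 1, 2, 3, 4, 5, 6, 8, 9}
Component of 9: {0, 1, 2, 3, 4, 5, 6, 8, 9}

Answer: 0, 1, 2, 3, 4, 5, 6, 8, 9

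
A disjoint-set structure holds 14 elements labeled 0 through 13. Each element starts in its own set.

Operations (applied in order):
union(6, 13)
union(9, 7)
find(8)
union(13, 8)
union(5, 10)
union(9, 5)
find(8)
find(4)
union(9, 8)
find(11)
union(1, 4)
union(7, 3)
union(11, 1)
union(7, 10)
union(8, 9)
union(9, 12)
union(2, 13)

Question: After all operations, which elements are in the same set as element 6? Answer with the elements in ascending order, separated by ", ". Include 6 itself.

Answer: 2, 3, 5, 6, 7, 8, 9, 10, 12, 13

Derivation:
Step 1: union(6, 13) -> merged; set of 6 now {6, 13}
Step 2: union(9, 7) -> merged; set of 9 now {7, 9}
Step 3: find(8) -> no change; set of 8 is {8}
Step 4: union(13, 8) -> merged; set of 13 now {6, 8, 13}
Step 5: union(5, 10) -> merged; set of 5 now {5, 10}
Step 6: union(9, 5) -> merged; set of 9 now {5, 7, 9, 10}
Step 7: find(8) -> no change; set of 8 is {6, 8, 13}
Step 8: find(4) -> no change; set of 4 is {4}
Step 9: union(9, 8) -> merged; set of 9 now {5, 6, 7, 8, 9, 10, 13}
Step 10: find(11) -> no change; set of 11 is {11}
Step 11: union(1, 4) -> merged; set of 1 now {1, 4}
Step 12: union(7, 3) -> merged; set of 7 now {3, 5, 6, 7, 8, 9, 10, 13}
Step 13: union(11, 1) -> merged; set of 11 now {1, 4, 11}
Step 14: union(7, 10) -> already same set; set of 7 now {3, 5, 6, 7, 8, 9, 10, 13}
Step 15: union(8, 9) -> already same set; set of 8 now {3, 5, 6, 7, 8, 9, 10, 13}
Step 16: union(9, 12) -> merged; set of 9 now {3, 5, 6, 7, 8, 9, 10, 12, 13}
Step 17: union(2, 13) -> merged; set of 2 now {2, 3, 5, 6, 7, 8, 9, 10, 12, 13}
Component of 6: {2, 3, 5, 6, 7, 8, 9, 10, 12, 13}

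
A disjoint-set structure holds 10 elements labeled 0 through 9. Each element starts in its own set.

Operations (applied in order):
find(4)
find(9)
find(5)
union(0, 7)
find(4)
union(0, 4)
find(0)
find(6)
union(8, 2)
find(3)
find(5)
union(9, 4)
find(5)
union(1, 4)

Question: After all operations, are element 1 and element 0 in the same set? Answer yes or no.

Step 1: find(4) -> no change; set of 4 is {4}
Step 2: find(9) -> no change; set of 9 is {9}
Step 3: find(5) -> no change; set of 5 is {5}
Step 4: union(0, 7) -> merged; set of 0 now {0, 7}
Step 5: find(4) -> no change; set of 4 is {4}
Step 6: union(0, 4) -> merged; set of 0 now {0, 4, 7}
Step 7: find(0) -> no change; set of 0 is {0, 4, 7}
Step 8: find(6) -> no change; set of 6 is {6}
Step 9: union(8, 2) -> merged; set of 8 now {2, 8}
Step 10: find(3) -> no change; set of 3 is {3}
Step 11: find(5) -> no change; set of 5 is {5}
Step 12: union(9, 4) -> merged; set of 9 now {0, 4, 7, 9}
Step 13: find(5) -> no change; set of 5 is {5}
Step 14: union(1, 4) -> merged; set of 1 now {0, 1, 4, 7, 9}
Set of 1: {0, 1, 4, 7, 9}; 0 is a member.

Answer: yes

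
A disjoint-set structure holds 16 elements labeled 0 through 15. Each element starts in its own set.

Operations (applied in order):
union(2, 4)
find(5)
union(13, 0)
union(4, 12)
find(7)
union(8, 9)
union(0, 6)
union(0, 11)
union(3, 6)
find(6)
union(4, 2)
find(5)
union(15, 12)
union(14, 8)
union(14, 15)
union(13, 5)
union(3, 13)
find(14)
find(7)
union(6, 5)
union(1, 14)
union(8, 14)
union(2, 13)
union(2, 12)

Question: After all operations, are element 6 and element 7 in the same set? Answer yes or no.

Answer: no

Derivation:
Step 1: union(2, 4) -> merged; set of 2 now {2, 4}
Step 2: find(5) -> no change; set of 5 is {5}
Step 3: union(13, 0) -> merged; set of 13 now {0, 13}
Step 4: union(4, 12) -> merged; set of 4 now {2, 4, 12}
Step 5: find(7) -> no change; set of 7 is {7}
Step 6: union(8, 9) -> merged; set of 8 now {8, 9}
Step 7: union(0, 6) -> merged; set of 0 now {0, 6, 13}
Step 8: union(0, 11) -> merged; set of 0 now {0, 6, 11, 13}
Step 9: union(3, 6) -> merged; set of 3 now {0, 3, 6, 11, 13}
Step 10: find(6) -> no change; set of 6 is {0, 3, 6, 11, 13}
Step 11: union(4, 2) -> already same set; set of 4 now {2, 4, 12}
Step 12: find(5) -> no change; set of 5 is {5}
Step 13: union(15, 12) -> merged; set of 15 now {2, 4, 12, 15}
Step 14: union(14, 8) -> merged; set of 14 now {8, 9, 14}
Step 15: union(14, 15) -> merged; set of 14 now {2, 4, 8, 9, 12, 14, 15}
Step 16: union(13, 5) -> merged; set of 13 now {0, 3, 5, 6, 11, 13}
Step 17: union(3, 13) -> already same set; set of 3 now {0, 3, 5, 6, 11, 13}
Step 18: find(14) -> no change; set of 14 is {2, 4, 8, 9, 12, 14, 15}
Step 19: find(7) -> no change; set of 7 is {7}
Step 20: union(6, 5) -> already same set; set of 6 now {0, 3, 5, 6, 11, 13}
Step 21: union(1, 14) -> merged; set of 1 now {1, 2, 4, 8, 9, 12, 14, 15}
Step 22: union(8, 14) -> already same set; set of 8 now {1, 2, 4, 8, 9, 12, 14, 15}
Step 23: union(2, 13) -> merged; set of 2 now {0, 1, 2, 3, 4, 5, 6, 8, 9, 11, 12, 13, 14, 15}
Step 24: union(2, 12) -> already same set; set of 2 now {0, 1, 2, 3, 4, 5, 6, 8, 9, 11, 12, 13, 14, 15}
Set of 6: {0, 1, 2, 3, 4, 5, 6, 8, 9, 11, 12, 13, 14, 15}; 7 is not a member.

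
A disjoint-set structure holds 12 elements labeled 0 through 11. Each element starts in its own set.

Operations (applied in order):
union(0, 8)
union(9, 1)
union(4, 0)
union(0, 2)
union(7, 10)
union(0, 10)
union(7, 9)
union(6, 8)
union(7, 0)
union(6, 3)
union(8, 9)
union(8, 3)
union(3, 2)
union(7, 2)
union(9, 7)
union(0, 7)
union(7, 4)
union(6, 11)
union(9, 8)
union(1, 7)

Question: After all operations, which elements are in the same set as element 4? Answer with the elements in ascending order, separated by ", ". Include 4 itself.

Answer: 0, 1, 2, 3, 4, 6, 7, 8, 9, 10, 11

Derivation:
Step 1: union(0, 8) -> merged; set of 0 now {0, 8}
Step 2: union(9, 1) -> merged; set of 9 now {1, 9}
Step 3: union(4, 0) -> merged; set of 4 now {0, 4, 8}
Step 4: union(0, 2) -> merged; set of 0 now {0, 2, 4, 8}
Step 5: union(7, 10) -> merged; set of 7 now {7, 10}
Step 6: union(0, 10) -> merged; set of 0 now {0, 2, 4, 7, 8, 10}
Step 7: union(7, 9) -> merged; set of 7 now {0, 1, 2, 4, 7, 8, 9, 10}
Step 8: union(6, 8) -> merged; set of 6 now {0, 1, 2, 4, 6, 7, 8, 9, 10}
Step 9: union(7, 0) -> already same set; set of 7 now {0, 1, 2, 4, 6, 7, 8, 9, 10}
Step 10: union(6, 3) -> merged; set of 6 now {0, 1, 2, 3, 4, 6, 7, 8, 9, 10}
Step 11: union(8, 9) -> already same set; set of 8 now {0, 1, 2, 3, 4, 6, 7, 8, 9, 10}
Step 12: union(8, 3) -> already same set; set of 8 now {0, 1, 2, 3, 4, 6, 7, 8, 9, 10}
Step 13: union(3, 2) -> already same set; set of 3 now {0, 1, 2, 3, 4, 6, 7, 8, 9, 10}
Step 14: union(7, 2) -> already same set; set of 7 now {0, 1, 2, 3, 4, 6, 7, 8, 9, 10}
Step 15: union(9, 7) -> already same set; set of 9 now {0, 1, 2, 3, 4, 6, 7, 8, 9, 10}
Step 16: union(0, 7) -> already same set; set of 0 now {0, 1, 2, 3, 4, 6, 7, 8, 9, 10}
Step 17: union(7, 4) -> already same set; set of 7 now {0, 1, 2, 3, 4, 6, 7, 8, 9, 10}
Step 18: union(6, 11) -> merged; set of 6 now {0, 1, 2, 3, 4, 6, 7, 8, 9, 10, 11}
Step 19: union(9, 8) -> already same set; set of 9 now {0, 1, 2, 3, 4, 6, 7, 8, 9, 10, 11}
Step 20: union(1, 7) -> already same set; set of 1 now {0, 1, 2, 3, 4, 6, 7, 8, 9, 10, 11}
Component of 4: {0, 1, 2, 3, 4, 6, 7, 8, 9, 10, 11}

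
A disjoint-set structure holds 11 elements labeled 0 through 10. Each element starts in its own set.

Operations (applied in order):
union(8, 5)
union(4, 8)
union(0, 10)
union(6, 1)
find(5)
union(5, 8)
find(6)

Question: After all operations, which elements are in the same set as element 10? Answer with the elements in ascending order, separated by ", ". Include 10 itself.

Step 1: union(8, 5) -> merged; set of 8 now {5, 8}
Step 2: union(4, 8) -> merged; set of 4 now {4, 5, 8}
Step 3: union(0, 10) -> merged; set of 0 now {0, 10}
Step 4: union(6, 1) -> merged; set of 6 now {1, 6}
Step 5: find(5) -> no change; set of 5 is {4, 5, 8}
Step 6: union(5, 8) -> already same set; set of 5 now {4, 5, 8}
Step 7: find(6) -> no change; set of 6 is {1, 6}
Component of 10: {0, 10}

Answer: 0, 10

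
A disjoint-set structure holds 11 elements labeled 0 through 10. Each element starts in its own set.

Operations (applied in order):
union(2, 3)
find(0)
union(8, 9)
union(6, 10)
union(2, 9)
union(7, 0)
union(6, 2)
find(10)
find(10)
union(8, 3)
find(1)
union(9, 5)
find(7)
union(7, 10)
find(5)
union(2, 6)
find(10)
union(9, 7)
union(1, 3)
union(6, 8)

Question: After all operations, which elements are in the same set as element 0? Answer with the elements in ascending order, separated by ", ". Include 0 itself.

Answer: 0, 1, 2, 3, 5, 6, 7, 8, 9, 10

Derivation:
Step 1: union(2, 3) -> merged; set of 2 now {2, 3}
Step 2: find(0) -> no change; set of 0 is {0}
Step 3: union(8, 9) -> merged; set of 8 now {8, 9}
Step 4: union(6, 10) -> merged; set of 6 now {6, 10}
Step 5: union(2, 9) -> merged; set of 2 now {2, 3, 8, 9}
Step 6: union(7, 0) -> merged; set of 7 now {0, 7}
Step 7: union(6, 2) -> merged; set of 6 now {2, 3, 6, 8, 9, 10}
Step 8: find(10) -> no change; set of 10 is {2, 3, 6, 8, 9, 10}
Step 9: find(10) -> no change; set of 10 is {2, 3, 6, 8, 9, 10}
Step 10: union(8, 3) -> already same set; set of 8 now {2, 3, 6, 8, 9, 10}
Step 11: find(1) -> no change; set of 1 is {1}
Step 12: union(9, 5) -> merged; set of 9 now {2, 3, 5, 6, 8, 9, 10}
Step 13: find(7) -> no change; set of 7 is {0, 7}
Step 14: union(7, 10) -> merged; set of 7 now {0, 2, 3, 5, 6, 7, 8, 9, 10}
Step 15: find(5) -> no change; set of 5 is {0, 2, 3, 5, 6, 7, 8, 9, 10}
Step 16: union(2, 6) -> already same set; set of 2 now {0, 2, 3, 5, 6, 7, 8, 9, 10}
Step 17: find(10) -> no change; set of 10 is {0, 2, 3, 5, 6, 7, 8, 9, 10}
Step 18: union(9, 7) -> already same set; set of 9 now {0, 2, 3, 5, 6, 7, 8, 9, 10}
Step 19: union(1, 3) -> merged; set of 1 now {0, 1, 2, 3, 5, 6, 7, 8, 9, 10}
Step 20: union(6, 8) -> already same set; set of 6 now {0, 1, 2, 3, 5, 6, 7, 8, 9, 10}
Component of 0: {0, 1, 2, 3, 5, 6, 7, 8, 9, 10}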